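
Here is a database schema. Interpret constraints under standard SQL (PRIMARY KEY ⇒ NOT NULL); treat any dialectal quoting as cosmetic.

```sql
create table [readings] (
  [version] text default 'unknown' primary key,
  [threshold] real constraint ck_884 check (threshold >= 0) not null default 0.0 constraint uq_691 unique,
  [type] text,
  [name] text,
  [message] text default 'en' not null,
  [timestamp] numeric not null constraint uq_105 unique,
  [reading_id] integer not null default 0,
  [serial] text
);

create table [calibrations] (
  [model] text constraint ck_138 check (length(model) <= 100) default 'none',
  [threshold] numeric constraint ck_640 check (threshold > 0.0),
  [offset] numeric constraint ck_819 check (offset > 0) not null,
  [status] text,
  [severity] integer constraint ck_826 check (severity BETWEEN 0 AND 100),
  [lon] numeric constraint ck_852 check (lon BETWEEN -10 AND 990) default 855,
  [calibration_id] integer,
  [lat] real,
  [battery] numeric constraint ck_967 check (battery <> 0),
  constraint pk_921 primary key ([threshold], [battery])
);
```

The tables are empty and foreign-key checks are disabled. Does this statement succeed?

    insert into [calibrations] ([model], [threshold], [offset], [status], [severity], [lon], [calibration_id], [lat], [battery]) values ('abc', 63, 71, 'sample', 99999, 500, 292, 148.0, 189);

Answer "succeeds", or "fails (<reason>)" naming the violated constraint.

The value 99999 for severity violates CHECK (severity BETWEEN 0 AND 100).

fails (CHECK on severity)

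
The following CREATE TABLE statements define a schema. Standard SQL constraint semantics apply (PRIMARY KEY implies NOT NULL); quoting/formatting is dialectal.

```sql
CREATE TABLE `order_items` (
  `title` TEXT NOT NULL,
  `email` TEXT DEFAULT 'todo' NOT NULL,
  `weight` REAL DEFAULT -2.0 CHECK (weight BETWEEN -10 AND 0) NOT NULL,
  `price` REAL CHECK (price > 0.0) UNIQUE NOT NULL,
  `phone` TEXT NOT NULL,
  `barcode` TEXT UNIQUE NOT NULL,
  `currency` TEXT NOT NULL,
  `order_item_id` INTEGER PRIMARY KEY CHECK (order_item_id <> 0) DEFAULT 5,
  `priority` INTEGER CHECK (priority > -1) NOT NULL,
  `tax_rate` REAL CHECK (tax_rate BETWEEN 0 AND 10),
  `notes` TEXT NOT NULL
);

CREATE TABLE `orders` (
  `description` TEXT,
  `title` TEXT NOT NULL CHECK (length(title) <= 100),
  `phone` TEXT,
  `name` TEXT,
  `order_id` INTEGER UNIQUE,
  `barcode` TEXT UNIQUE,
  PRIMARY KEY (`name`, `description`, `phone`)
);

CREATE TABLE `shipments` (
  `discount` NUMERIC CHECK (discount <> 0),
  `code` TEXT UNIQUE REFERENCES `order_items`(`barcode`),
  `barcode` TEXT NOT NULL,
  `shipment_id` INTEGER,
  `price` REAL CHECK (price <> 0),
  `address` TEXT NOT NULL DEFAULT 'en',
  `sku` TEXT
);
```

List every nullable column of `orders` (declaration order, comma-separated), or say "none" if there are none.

- description: part of the PRIMARY KEY, which implies NOT NULL → not nullable.
- title: declared NOT NULL → not nullable.
- phone: part of the PRIMARY KEY, which implies NOT NULL → not nullable.
- name: part of the PRIMARY KEY, which implies NOT NULL → not nullable.
- order_id: UNIQUE does not imply NOT NULL → nullable.
- barcode: UNIQUE does not imply NOT NULL → nullable.

order_id, barcode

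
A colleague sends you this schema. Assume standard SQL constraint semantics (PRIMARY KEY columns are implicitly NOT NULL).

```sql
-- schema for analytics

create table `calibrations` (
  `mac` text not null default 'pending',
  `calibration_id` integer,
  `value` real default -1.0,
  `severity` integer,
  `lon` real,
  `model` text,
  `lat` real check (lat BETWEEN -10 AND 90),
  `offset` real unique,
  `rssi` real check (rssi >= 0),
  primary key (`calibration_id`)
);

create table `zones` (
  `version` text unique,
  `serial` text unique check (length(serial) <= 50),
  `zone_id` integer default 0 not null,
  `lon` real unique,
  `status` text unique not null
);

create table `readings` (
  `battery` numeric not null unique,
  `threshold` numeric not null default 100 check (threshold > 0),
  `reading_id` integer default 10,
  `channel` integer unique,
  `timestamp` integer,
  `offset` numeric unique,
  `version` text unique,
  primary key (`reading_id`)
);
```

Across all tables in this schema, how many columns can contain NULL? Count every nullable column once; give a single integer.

14

calibrations: 7 nullable (value, severity, lon, model, lat, offset, rssi — PK (calibration_id) and explicit NOT NULL columns excluded).
zones: 3 nullable (version, serial, lon — PK none and explicit NOT NULL columns excluded).
readings: 4 nullable (channel, timestamp, offset, version — PK (reading_id) and explicit NOT NULL columns excluded).
Total: 7 + 3 + 4 = 14.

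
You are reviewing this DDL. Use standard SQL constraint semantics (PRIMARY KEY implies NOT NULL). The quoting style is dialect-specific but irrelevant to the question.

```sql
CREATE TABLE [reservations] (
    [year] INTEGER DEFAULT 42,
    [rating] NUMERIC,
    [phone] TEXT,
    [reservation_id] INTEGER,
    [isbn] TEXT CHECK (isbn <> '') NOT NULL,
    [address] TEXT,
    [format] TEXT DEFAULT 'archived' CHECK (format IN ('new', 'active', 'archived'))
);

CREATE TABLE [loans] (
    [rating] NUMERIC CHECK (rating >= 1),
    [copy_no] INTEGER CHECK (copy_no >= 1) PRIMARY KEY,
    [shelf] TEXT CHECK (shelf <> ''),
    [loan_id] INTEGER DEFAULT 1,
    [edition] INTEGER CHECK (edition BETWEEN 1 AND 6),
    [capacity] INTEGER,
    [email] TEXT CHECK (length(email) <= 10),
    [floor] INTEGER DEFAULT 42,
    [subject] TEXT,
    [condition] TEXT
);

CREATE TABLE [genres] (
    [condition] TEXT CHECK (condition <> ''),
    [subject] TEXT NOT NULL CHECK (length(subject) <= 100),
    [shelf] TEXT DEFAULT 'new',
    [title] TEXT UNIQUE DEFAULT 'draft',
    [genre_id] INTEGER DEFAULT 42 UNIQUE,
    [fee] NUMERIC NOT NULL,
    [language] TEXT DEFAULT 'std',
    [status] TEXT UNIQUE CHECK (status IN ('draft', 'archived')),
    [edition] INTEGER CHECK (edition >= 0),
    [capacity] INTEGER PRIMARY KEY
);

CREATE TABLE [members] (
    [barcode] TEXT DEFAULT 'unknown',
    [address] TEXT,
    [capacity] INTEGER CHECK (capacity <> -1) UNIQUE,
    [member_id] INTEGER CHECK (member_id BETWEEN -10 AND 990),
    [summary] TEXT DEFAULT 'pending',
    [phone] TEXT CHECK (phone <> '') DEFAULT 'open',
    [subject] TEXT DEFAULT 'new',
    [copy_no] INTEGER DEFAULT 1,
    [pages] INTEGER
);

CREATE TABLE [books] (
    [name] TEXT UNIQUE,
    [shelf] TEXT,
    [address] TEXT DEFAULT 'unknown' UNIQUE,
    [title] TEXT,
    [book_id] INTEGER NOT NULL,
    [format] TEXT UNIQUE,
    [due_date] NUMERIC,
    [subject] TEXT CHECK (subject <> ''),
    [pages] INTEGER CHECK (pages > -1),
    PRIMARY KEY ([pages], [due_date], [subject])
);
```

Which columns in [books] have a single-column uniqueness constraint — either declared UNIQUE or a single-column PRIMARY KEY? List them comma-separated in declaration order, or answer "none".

name, address, format

- name: declared UNIQUE → unique.
- shelf: no UNIQUE or single-column PK constraint.
- address: declared UNIQUE → unique.
- title: no UNIQUE or single-column PK constraint.
- book_id: no UNIQUE or single-column PK constraint.
- format: declared UNIQUE → unique.
- due_date: part of a composite PRIMARY KEY — only the tuple is unique, not this column on its own.
- subject: part of a composite PRIMARY KEY — only the tuple is unique, not this column on its own.
- pages: part of a composite PRIMARY KEY — only the tuple is unique, not this column on its own.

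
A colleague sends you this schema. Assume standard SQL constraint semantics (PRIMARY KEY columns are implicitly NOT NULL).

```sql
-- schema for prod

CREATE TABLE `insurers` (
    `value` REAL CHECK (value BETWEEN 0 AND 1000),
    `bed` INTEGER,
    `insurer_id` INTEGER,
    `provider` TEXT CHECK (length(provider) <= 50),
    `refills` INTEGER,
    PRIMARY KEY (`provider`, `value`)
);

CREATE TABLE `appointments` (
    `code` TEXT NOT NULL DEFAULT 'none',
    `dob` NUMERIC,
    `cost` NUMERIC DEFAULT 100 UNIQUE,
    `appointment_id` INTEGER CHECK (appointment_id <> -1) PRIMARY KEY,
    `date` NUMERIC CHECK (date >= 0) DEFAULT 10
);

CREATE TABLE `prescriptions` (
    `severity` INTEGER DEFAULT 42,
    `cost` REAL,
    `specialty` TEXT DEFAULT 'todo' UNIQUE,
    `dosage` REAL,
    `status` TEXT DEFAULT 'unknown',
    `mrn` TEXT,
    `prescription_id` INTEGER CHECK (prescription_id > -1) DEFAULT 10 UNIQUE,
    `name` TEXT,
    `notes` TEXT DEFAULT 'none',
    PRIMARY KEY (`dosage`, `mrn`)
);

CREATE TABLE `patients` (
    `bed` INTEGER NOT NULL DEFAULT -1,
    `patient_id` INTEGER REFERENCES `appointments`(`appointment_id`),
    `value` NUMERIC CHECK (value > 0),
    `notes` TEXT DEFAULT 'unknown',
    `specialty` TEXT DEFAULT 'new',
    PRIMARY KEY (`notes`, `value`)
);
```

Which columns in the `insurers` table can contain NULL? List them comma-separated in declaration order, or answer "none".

- value: part of the PRIMARY KEY, which implies NOT NULL → not nullable.
- bed: no NOT NULL constraint applies → nullable.
- insurer_id: no NOT NULL constraint applies → nullable.
- provider: part of the PRIMARY KEY, which implies NOT NULL → not nullable.
- refills: no NOT NULL constraint applies → nullable.

bed, insurer_id, refills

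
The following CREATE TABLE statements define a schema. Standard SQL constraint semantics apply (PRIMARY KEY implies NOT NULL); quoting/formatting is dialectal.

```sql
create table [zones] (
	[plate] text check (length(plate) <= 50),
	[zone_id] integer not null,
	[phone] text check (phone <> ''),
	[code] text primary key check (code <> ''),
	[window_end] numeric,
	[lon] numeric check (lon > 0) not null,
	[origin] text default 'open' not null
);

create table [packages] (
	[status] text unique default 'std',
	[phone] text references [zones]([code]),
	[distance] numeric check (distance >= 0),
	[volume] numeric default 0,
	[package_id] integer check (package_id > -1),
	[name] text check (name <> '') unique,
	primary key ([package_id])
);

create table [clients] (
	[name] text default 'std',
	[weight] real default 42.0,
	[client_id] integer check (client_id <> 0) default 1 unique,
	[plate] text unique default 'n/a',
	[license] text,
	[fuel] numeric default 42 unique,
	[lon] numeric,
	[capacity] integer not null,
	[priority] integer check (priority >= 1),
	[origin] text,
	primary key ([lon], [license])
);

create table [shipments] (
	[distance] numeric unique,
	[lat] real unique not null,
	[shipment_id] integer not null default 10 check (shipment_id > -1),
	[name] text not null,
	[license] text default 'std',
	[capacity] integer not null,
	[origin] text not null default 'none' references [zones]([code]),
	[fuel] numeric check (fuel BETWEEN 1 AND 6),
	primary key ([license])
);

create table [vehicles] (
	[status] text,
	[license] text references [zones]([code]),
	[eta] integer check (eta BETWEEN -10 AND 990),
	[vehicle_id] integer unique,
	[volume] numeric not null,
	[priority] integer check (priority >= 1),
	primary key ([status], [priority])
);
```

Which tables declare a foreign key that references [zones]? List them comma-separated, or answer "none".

packages, shipments, vehicles

- packages.phone references zones(code).
- shipments.origin references zones(code).
- vehicles.license references zones(code).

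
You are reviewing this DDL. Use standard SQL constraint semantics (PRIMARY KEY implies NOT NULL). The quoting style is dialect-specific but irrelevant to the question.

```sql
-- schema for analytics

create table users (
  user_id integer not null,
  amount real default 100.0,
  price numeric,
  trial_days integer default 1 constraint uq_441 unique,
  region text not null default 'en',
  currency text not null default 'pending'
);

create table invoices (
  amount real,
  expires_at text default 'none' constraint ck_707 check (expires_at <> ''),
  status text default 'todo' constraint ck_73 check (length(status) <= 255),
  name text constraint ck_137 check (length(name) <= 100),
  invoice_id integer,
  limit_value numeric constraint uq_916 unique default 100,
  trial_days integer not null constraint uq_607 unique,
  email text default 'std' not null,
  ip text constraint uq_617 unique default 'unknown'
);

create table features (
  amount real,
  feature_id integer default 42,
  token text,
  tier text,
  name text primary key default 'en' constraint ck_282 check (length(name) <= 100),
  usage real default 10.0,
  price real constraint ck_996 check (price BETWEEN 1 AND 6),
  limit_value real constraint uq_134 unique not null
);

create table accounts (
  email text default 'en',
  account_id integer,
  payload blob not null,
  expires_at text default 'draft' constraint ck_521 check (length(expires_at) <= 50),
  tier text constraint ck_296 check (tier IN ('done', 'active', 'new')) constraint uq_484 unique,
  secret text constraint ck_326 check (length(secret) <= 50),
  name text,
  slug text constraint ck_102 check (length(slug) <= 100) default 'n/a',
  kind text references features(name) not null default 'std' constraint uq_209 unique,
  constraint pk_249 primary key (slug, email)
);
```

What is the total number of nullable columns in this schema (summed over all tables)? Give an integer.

users: 3 nullable (amount, price, trial_days — PK none and explicit NOT NULL columns excluded).
invoices: 7 nullable (amount, expires_at, status, name, invoice_id, limit_value, ip — PK none and explicit NOT NULL columns excluded).
features: 6 nullable (amount, feature_id, token, tier, usage, price — PK (name) and explicit NOT NULL columns excluded).
accounts: 5 nullable (account_id, expires_at, tier, secret, name — PK (slug, email) and explicit NOT NULL columns excluded).
Total: 3 + 7 + 6 + 5 = 21.

21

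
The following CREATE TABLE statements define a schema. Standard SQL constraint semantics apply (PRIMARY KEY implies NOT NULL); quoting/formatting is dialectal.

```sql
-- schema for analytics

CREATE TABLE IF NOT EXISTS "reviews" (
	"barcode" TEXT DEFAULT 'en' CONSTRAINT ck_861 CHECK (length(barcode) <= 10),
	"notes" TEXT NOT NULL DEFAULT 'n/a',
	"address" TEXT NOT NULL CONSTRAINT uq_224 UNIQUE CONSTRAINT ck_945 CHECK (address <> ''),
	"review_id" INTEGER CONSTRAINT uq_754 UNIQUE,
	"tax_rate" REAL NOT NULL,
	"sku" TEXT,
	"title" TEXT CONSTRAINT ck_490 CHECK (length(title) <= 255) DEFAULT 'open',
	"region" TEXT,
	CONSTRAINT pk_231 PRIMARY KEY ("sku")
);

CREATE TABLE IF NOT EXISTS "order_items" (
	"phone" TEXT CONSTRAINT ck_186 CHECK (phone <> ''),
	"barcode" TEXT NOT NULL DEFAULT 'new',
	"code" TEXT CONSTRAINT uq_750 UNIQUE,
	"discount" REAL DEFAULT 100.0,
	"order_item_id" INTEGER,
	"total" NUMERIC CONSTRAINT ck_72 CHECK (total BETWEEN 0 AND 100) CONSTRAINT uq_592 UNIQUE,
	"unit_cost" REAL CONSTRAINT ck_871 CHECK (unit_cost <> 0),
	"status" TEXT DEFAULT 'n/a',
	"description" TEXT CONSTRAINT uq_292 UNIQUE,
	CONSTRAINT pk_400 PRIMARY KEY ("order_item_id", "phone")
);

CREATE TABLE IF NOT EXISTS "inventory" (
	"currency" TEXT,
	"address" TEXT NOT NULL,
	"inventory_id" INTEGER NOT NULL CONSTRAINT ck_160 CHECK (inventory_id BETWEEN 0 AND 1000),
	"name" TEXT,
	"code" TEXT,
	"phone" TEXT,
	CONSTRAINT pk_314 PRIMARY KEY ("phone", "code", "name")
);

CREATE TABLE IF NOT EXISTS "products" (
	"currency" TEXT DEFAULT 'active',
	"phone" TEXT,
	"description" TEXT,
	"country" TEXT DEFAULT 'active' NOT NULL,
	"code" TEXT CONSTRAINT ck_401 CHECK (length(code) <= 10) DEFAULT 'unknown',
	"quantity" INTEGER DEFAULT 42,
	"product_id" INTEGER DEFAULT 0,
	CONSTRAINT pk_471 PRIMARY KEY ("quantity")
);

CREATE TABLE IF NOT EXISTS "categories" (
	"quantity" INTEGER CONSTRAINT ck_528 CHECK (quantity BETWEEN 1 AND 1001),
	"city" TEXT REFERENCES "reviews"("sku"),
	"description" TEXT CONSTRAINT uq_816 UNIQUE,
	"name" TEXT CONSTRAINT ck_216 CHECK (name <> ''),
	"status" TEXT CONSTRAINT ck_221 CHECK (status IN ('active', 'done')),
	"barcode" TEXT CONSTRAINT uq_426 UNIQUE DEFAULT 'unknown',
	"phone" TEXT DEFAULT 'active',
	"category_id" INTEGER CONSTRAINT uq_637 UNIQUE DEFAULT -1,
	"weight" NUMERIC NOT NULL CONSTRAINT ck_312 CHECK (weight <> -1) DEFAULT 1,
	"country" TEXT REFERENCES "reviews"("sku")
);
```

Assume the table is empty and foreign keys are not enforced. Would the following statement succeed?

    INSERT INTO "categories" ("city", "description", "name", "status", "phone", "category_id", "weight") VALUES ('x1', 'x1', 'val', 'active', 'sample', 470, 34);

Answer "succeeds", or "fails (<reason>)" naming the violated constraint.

succeeds

NOT NULL columns: weight is supplied.
CHECK constraints: 'val' satisfies (name <> ''); 'active' satisfies (status IN ('active', 'done')); 34 satisfies (weight <> -1).
No constraint is violated.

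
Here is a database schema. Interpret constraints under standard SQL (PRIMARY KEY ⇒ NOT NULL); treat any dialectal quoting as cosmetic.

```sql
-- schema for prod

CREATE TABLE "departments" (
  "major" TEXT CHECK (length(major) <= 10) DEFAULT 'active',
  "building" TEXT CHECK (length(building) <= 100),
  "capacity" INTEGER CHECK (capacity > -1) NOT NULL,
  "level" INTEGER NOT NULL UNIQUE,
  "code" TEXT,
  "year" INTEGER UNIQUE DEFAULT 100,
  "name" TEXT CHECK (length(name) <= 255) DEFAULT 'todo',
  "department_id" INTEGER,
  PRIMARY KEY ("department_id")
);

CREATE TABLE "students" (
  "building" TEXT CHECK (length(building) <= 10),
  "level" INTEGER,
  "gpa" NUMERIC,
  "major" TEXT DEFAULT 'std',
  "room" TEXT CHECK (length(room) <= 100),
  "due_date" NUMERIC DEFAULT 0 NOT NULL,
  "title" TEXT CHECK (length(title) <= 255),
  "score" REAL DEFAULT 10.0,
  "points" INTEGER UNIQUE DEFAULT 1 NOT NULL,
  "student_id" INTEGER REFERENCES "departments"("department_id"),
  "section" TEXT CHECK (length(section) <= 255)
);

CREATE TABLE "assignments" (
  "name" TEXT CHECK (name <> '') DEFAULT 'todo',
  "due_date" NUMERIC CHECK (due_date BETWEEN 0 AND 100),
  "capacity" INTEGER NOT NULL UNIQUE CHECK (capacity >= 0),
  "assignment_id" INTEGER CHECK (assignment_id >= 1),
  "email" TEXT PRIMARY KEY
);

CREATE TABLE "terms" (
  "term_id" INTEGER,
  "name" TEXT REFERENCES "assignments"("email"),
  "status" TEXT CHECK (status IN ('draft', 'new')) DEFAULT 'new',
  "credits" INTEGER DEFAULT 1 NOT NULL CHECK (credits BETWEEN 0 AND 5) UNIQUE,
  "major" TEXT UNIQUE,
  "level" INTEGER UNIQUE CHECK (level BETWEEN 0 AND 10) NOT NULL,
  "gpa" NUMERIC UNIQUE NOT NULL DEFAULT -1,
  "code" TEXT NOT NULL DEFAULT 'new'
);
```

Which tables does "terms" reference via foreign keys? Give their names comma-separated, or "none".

- name REFERENCES assignments(email).

assignments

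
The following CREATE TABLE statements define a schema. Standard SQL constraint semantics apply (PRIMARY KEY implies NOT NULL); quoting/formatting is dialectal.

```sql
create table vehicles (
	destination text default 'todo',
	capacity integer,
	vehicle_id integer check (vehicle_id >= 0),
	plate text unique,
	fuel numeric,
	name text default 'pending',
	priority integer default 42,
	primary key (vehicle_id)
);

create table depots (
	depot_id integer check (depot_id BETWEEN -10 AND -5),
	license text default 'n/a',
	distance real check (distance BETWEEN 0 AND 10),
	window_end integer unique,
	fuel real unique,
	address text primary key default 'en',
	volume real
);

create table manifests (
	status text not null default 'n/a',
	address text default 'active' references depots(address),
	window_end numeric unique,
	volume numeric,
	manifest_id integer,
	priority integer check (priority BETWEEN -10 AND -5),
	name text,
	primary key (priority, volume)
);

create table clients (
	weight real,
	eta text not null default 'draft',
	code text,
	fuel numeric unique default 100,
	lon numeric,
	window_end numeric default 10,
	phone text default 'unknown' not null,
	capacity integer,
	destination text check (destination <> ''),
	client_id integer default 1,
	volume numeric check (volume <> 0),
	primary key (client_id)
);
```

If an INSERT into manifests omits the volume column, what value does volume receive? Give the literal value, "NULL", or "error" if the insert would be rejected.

error

volume has no DEFAULT clause.
Omitting it would insert NULL, but it is part of the PRIMARY KEY, so the INSERT fails.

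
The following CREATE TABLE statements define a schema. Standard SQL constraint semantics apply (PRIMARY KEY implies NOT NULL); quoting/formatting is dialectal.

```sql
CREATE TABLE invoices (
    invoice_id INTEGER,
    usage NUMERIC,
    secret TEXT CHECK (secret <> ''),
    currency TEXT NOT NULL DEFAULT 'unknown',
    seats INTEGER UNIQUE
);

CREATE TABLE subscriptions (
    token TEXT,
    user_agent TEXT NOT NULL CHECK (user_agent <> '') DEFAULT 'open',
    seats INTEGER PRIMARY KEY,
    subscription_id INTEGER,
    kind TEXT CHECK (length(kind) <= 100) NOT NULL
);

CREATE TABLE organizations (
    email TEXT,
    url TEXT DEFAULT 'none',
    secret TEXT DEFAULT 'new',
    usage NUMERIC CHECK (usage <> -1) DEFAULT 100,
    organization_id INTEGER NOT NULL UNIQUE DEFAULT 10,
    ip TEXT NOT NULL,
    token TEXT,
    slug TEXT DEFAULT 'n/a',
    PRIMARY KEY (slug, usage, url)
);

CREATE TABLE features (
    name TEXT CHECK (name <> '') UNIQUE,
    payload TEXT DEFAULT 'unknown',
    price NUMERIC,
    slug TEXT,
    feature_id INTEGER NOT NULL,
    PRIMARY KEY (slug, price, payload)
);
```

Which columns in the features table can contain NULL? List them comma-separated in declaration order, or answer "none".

- name: CHECK does not forbid NULL (a CHECK constraint passes when its expression is NULL) → nullable.
- payload: part of the PRIMARY KEY, which implies NOT NULL → not nullable.
- price: part of the PRIMARY KEY, which implies NOT NULL → not nullable.
- slug: part of the PRIMARY KEY, which implies NOT NULL → not nullable.
- feature_id: declared NOT NULL → not nullable.

name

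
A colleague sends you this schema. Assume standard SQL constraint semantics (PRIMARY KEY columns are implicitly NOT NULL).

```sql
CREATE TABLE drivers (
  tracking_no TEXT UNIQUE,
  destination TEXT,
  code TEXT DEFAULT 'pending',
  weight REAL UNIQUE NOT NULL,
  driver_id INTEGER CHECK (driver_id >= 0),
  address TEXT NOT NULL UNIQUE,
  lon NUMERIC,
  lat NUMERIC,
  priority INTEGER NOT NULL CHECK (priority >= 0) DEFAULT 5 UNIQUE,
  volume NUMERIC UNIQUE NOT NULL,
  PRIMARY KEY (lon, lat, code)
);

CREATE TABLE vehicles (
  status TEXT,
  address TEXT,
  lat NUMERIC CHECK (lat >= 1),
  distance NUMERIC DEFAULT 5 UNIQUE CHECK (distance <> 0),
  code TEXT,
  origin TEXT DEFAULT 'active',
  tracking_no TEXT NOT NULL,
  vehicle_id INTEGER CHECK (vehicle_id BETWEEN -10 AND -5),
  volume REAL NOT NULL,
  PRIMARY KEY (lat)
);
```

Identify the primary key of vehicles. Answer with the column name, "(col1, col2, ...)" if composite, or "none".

lat

lat is declared PRIMARY KEY as a table-level PRIMARY KEY clause.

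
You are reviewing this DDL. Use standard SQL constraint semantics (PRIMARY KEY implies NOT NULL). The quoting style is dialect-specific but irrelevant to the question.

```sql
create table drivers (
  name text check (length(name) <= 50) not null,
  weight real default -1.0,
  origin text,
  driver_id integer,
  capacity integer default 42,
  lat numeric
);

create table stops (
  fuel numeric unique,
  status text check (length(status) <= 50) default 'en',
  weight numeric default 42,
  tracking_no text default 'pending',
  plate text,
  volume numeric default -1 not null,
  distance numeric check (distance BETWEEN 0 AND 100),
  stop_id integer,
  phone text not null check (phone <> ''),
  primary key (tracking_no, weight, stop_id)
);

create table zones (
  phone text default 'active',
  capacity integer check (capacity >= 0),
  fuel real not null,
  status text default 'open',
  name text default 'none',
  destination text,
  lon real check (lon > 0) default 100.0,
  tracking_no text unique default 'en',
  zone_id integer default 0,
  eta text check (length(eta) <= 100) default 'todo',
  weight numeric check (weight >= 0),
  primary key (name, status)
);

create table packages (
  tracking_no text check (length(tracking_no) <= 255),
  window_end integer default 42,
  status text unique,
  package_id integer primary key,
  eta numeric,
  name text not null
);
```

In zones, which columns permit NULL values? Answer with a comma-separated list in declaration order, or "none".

- phone: DEFAULT only fills an omitted column; an explicit NULL is still allowed → nullable.
- capacity: CHECK does not forbid NULL (a CHECK constraint passes when its expression is NULL) → nullable.
- fuel: declared NOT NULL → not nullable.
- status: part of the PRIMARY KEY, which implies NOT NULL → not nullable.
- name: part of the PRIMARY KEY, which implies NOT NULL → not nullable.
- destination: no NOT NULL constraint applies → nullable.
- lon: CHECK does not forbid NULL (a CHECK constraint passes when its expression is NULL) → nullable.
- tracking_no: UNIQUE does not imply NOT NULL → nullable.
- zone_id: DEFAULT only fills an omitted column; an explicit NULL is still allowed → nullable.
- eta: CHECK does not forbid NULL (a CHECK constraint passes when its expression is NULL) → nullable.
- weight: CHECK does not forbid NULL (a CHECK constraint passes when its expression is NULL) → nullable.

phone, capacity, destination, lon, tracking_no, zone_id, eta, weight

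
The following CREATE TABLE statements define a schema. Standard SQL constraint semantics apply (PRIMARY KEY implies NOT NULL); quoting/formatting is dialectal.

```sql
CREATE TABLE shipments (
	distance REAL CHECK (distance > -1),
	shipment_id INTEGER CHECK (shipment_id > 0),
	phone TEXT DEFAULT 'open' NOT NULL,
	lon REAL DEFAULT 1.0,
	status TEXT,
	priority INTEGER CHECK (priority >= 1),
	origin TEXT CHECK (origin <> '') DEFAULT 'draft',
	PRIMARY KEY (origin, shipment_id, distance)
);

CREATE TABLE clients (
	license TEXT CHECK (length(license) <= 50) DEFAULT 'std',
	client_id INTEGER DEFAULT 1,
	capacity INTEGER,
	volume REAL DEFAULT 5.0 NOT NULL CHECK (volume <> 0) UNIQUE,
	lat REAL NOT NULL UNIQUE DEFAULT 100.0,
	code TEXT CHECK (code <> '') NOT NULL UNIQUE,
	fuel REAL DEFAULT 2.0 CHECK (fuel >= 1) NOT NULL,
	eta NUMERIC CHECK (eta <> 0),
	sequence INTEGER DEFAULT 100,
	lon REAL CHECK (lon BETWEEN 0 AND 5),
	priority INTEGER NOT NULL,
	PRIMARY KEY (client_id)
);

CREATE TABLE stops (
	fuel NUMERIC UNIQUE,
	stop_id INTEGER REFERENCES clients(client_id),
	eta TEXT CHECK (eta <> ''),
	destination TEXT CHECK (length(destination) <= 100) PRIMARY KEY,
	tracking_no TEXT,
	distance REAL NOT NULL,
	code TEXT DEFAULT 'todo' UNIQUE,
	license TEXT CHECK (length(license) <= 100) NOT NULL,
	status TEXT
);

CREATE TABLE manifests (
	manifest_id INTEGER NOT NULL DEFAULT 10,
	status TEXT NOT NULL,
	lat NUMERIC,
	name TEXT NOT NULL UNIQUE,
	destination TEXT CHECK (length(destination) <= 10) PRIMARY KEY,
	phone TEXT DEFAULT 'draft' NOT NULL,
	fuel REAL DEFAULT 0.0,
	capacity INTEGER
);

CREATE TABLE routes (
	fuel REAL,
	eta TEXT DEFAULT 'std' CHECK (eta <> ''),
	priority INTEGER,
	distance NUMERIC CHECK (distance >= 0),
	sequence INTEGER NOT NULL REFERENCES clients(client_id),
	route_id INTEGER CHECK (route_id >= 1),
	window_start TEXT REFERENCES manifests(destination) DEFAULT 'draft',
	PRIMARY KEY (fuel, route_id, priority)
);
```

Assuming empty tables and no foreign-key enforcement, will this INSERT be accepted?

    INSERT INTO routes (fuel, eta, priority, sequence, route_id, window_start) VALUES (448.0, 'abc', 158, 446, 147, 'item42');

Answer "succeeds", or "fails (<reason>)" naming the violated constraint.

succeeds

NOT NULL columns: fuel is supplied; priority is supplied; route_id is supplied; sequence is supplied.
CHECK constraints: 'abc' satisfies (eta <> ''); 147 satisfies (route_id >= 1).
No constraint is violated.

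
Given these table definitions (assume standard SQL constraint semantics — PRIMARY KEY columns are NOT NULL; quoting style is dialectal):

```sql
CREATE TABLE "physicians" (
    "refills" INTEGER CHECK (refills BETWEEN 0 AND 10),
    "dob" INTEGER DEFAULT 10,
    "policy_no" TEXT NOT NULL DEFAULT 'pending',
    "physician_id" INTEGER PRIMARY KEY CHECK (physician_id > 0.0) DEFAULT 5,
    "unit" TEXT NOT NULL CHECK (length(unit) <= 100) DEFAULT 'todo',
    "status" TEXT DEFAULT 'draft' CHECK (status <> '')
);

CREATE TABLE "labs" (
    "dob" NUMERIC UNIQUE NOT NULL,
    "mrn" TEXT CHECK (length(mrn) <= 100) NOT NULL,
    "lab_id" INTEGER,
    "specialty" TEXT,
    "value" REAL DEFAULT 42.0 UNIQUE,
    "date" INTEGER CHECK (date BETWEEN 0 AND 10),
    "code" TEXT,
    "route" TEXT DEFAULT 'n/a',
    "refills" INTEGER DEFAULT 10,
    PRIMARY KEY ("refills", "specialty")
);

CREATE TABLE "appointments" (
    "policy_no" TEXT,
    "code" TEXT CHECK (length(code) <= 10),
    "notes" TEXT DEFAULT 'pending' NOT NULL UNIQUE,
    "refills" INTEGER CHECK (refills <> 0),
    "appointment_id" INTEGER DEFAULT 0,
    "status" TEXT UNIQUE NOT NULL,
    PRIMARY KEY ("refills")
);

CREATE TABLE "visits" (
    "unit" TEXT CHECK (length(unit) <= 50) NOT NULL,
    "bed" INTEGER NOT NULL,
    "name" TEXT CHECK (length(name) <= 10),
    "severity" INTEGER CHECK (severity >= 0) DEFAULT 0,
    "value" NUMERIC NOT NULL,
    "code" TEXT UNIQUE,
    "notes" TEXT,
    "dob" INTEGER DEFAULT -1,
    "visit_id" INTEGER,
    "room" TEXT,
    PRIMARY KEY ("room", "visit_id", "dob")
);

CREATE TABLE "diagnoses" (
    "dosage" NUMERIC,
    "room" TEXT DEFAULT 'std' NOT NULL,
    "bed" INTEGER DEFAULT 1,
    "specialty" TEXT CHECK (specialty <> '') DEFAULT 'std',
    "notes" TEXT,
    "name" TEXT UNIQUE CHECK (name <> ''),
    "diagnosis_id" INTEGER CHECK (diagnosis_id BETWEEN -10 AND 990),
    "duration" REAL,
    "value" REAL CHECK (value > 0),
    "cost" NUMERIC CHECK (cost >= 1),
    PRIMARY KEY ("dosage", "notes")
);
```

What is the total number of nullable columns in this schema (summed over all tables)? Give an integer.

22

physicians: 3 nullable (refills, dob, status — PK (physician_id) and explicit NOT NULL columns excluded).
labs: 5 nullable (lab_id, value, date, code, route — PK (refills, specialty) and explicit NOT NULL columns excluded).
appointments: 3 nullable (policy_no, code, appointment_id — PK (refills) and explicit NOT NULL columns excluded).
visits: 4 nullable (name, severity, code, notes — PK (room, visit_id, dob) and explicit NOT NULL columns excluded).
diagnoses: 7 nullable (bed, specialty, name, diagnosis_id, duration, value, cost — PK (dosage, notes) and explicit NOT NULL columns excluded).
Total: 3 + 5 + 3 + 4 + 7 = 22.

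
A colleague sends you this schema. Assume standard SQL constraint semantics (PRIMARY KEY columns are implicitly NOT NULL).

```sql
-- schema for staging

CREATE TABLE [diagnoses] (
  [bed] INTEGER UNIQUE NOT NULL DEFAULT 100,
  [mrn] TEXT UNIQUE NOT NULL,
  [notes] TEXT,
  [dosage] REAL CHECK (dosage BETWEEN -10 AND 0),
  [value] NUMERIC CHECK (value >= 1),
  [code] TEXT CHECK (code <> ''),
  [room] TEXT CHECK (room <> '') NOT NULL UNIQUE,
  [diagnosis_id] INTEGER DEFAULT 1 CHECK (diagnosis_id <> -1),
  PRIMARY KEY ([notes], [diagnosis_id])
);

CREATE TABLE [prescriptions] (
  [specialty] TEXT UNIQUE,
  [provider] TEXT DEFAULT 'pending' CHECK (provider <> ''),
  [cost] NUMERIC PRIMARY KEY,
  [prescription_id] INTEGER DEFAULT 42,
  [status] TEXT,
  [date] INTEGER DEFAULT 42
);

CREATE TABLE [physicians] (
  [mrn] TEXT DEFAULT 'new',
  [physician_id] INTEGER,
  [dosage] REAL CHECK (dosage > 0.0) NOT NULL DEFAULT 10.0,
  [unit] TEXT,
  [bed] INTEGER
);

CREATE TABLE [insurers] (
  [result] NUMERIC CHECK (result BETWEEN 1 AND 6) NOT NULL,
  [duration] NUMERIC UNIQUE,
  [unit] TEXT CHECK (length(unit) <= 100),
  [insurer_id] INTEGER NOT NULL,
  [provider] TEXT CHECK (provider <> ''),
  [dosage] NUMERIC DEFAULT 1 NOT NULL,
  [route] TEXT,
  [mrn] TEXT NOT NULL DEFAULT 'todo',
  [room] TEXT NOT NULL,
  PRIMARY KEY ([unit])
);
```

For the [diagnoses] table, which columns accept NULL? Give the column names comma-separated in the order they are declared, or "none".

- bed: declared NOT NULL → not nullable.
- mrn: declared NOT NULL → not nullable.
- notes: part of the PRIMARY KEY, which implies NOT NULL → not nullable.
- dosage: CHECK does not forbid NULL (a CHECK constraint passes when its expression is NULL) → nullable.
- value: CHECK does not forbid NULL (a CHECK constraint passes when its expression is NULL) → nullable.
- code: CHECK does not forbid NULL (a CHECK constraint passes when its expression is NULL) → nullable.
- room: declared NOT NULL → not nullable.
- diagnosis_id: part of the PRIMARY KEY, which implies NOT NULL → not nullable.

dosage, value, code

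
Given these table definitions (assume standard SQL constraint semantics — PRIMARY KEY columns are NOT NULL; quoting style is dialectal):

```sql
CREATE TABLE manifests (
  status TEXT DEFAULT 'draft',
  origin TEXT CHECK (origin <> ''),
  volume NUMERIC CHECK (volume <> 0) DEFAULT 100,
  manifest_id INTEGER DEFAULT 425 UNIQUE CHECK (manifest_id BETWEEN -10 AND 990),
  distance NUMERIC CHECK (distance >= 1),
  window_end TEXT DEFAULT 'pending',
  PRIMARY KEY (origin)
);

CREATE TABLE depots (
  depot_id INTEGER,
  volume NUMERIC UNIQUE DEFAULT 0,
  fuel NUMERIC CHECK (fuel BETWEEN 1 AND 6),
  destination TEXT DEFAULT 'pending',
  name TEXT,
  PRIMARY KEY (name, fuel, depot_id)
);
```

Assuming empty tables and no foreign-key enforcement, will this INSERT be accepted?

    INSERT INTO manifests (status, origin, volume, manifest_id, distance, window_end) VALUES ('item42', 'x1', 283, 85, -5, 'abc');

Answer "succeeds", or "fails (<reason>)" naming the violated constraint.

fails (CHECK on distance)

The value -5 for distance violates CHECK (distance >= 1).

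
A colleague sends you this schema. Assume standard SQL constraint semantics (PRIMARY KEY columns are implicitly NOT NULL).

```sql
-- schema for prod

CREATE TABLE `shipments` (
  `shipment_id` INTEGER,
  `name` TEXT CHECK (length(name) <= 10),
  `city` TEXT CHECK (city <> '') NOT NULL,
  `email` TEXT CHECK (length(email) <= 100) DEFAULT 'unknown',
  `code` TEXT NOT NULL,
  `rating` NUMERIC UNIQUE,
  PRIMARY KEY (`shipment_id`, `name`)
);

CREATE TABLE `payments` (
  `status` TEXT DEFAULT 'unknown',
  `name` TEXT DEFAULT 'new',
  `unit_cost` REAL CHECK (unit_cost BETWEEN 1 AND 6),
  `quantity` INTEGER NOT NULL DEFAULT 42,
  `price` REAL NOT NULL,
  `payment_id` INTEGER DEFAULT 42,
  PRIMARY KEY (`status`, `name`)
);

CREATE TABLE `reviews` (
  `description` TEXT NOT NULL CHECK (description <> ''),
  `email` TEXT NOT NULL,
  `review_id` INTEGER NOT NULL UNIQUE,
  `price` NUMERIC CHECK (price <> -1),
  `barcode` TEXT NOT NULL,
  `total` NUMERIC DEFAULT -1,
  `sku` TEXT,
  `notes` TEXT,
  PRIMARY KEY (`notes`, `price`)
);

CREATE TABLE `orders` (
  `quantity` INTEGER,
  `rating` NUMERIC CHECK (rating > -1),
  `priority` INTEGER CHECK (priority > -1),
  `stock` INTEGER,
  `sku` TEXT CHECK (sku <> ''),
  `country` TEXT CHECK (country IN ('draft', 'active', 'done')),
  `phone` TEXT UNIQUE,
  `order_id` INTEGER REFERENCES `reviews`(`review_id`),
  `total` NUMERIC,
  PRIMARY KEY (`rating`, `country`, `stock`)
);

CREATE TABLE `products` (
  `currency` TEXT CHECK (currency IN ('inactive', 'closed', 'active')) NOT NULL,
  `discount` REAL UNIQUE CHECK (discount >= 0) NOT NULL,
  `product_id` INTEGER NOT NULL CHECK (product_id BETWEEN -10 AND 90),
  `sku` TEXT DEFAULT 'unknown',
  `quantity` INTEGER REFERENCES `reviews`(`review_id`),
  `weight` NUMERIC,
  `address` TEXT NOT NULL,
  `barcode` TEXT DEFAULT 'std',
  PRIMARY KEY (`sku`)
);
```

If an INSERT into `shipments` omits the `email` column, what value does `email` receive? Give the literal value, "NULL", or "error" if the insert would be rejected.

'unknown'

email has an explicit DEFAULT 'unknown'.
When the column is omitted from an INSERT, that default is used.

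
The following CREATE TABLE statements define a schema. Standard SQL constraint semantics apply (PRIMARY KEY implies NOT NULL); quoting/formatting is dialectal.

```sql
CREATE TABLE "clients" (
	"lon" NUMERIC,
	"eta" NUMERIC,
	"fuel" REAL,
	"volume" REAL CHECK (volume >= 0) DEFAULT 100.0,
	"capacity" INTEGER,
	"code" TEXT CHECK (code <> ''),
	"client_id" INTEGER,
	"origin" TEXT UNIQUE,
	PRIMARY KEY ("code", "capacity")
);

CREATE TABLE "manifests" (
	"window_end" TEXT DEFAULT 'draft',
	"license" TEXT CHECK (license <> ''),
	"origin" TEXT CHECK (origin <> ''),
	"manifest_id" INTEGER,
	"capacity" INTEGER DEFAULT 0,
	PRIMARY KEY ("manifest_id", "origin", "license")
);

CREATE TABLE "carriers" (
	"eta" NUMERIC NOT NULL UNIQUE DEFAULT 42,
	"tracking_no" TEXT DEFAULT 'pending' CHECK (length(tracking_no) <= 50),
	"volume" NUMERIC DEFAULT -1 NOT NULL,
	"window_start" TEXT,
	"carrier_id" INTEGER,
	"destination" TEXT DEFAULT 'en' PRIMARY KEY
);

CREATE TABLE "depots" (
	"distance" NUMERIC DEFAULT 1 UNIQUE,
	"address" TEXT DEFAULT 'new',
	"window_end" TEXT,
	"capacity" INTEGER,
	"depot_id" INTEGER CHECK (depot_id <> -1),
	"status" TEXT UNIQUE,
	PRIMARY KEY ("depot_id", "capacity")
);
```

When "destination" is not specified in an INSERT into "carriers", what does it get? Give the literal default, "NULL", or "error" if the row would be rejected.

destination has an explicit DEFAULT 'en'.
When the column is omitted from an INSERT, that default is used.

'en'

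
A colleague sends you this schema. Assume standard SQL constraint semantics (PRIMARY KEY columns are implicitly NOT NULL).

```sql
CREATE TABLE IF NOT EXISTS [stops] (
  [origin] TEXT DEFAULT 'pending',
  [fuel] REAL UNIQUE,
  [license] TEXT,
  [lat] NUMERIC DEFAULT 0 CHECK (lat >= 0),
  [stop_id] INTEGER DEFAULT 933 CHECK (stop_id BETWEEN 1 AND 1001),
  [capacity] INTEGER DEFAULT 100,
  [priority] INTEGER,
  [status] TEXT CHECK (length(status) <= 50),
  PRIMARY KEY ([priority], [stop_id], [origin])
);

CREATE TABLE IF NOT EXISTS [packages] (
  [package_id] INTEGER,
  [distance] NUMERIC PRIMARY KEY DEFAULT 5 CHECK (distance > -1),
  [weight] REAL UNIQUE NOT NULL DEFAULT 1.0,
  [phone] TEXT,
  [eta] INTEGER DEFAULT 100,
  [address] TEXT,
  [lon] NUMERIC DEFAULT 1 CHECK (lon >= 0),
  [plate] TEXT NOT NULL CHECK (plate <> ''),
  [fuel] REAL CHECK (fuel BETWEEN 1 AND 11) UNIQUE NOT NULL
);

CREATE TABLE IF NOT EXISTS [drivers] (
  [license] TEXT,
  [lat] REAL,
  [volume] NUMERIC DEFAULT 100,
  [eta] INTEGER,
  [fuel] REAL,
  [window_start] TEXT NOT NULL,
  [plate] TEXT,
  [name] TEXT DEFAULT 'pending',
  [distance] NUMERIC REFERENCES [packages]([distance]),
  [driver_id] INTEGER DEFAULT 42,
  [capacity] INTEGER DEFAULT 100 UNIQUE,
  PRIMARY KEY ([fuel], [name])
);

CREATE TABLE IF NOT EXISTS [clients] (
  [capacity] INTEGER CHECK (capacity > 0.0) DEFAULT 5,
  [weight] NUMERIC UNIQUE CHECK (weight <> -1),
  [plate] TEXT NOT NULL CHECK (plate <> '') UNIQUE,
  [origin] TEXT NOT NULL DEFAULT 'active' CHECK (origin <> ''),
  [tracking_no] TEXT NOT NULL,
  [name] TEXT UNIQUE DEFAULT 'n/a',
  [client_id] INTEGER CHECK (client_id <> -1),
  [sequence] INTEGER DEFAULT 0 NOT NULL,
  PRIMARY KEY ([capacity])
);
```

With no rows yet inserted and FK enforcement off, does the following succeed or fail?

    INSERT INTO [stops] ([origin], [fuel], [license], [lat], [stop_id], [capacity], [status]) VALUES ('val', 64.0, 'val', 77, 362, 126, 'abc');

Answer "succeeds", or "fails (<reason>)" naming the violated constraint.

fails (NOT NULL on priority)

priority is omitted from the column list and has no DEFAULT, so it would receive NULL.
But priority is part of the PRIMARY KEY (implied NOT NULL).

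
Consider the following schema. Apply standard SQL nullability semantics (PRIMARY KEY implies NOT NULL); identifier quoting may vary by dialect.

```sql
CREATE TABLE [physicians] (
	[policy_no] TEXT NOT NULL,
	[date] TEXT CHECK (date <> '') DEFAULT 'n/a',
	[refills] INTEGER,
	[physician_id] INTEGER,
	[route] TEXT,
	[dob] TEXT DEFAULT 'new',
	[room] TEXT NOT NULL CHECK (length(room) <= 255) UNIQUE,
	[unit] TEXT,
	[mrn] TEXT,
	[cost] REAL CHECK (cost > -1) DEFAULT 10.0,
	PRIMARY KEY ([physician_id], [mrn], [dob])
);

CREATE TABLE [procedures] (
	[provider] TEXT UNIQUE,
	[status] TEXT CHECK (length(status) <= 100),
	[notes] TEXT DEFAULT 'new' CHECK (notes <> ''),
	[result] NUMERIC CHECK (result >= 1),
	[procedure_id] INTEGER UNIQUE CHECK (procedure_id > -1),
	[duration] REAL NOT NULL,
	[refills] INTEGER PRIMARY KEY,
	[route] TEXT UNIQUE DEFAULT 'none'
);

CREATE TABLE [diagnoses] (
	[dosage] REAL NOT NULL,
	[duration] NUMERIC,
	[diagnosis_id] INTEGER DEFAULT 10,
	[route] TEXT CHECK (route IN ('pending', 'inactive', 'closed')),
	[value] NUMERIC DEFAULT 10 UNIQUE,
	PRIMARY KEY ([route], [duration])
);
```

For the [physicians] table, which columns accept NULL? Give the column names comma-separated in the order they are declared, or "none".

date, refills, route, unit, cost

- policy_no: declared NOT NULL → not nullable.
- date: CHECK does not forbid NULL (a CHECK constraint passes when its expression is NULL) → nullable.
- refills: no NOT NULL constraint applies → nullable.
- physician_id: part of the PRIMARY KEY, which implies NOT NULL → not nullable.
- route: no NOT NULL constraint applies → nullable.
- dob: part of the PRIMARY KEY, which implies NOT NULL → not nullable.
- room: declared NOT NULL → not nullable.
- unit: no NOT NULL constraint applies → nullable.
- mrn: part of the PRIMARY KEY, which implies NOT NULL → not nullable.
- cost: CHECK does not forbid NULL (a CHECK constraint passes when its expression is NULL) → nullable.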